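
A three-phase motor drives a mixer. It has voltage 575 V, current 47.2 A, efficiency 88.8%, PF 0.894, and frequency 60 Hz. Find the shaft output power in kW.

37.3 kW

P_in = √3·V·I·cosφ = 1.732 × 575 × 47.2 × 0.894 = 42024 W
P_out = η·P_in = 0.888 × 42024 = 37317 W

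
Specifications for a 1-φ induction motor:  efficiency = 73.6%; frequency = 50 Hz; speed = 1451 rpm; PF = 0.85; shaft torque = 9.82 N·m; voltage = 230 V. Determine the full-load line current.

ω = 2π×1451/60 = 151.9 rad/s; P_out = τω = 9.82 × 151.9 = 1492 W
P_in = P_out / η = 1492 / 0.736 = 2027 W
I = P_in / (V·cosφ) = 2027 / (230 × 0.85) = 10.4 A

10.4 A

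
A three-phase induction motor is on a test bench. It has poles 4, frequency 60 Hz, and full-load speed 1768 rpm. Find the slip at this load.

n_s = 120f/p = 120×60/4 = 1800 rpm
s = (n_s − n)/n_s = (1800 − 1768)/1800 = 0.0178

1.78 %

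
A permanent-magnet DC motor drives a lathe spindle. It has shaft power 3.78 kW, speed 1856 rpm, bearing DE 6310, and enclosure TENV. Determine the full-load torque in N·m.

ω = 2π × 1856/60 = 194.4 rad/s
τ = P/ω = 3780/194.4 = 19.4 N·m

19.4 N·m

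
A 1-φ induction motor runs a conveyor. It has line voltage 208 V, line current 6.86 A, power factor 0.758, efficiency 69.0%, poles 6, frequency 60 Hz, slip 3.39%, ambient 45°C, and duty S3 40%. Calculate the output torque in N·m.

P_in = V·I·cosφ = 208 × 6.86 × 0.758 = 1082 W
P_out = η·P_in = 0.69 × 1082 = 747 W
n_s = 120×60/6 = 1200 rpm; n = 1200×(1−0.0339) = 1159 rpm
ω = 2π×1159/60 = 121.4 rad/s
τ = P_out/ω = 747/121.4 = 6.15 N·m

6.15 N·m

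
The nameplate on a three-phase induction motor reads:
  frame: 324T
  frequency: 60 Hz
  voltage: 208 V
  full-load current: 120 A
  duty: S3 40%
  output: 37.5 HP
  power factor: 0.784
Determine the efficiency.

82.5 %

P_out = 37.5 × 746 = 27975 W
P_in = √3·V_L·I_L·cosφ = 1.732 × 208 × 120 × 0.784 = 33893 W
η = P_out / P_in = 27975 / 33893 = 0.825 = 82.5%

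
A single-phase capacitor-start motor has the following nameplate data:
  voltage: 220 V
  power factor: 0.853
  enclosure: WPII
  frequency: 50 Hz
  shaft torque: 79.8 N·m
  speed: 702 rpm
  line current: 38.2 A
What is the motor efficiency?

ω = 2π × 702/60 = 73.51 rad/s; P_out = τω = 79.8 × 73.51 = 5866 W
P_in = V·I·cosφ = 220 × 38.2 × 0.853 = 7169 W
η = P_out / P_in = 5866 / 7169 = 0.818 = 81.8%

81.8 %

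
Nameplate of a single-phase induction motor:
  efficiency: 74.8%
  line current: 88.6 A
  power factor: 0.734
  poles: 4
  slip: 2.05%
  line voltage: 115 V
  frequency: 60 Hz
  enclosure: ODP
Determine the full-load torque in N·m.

30.3 N·m

P_in = V·I·cosφ = 115 × 88.6 × 0.734 = 7479 W
P_out = η·P_in = 0.748 × 7479 = 5594 W
n_s = 120×60/4 = 1800 rpm; n = 1800×(1−0.0205) = 1763 rpm
ω = 2π×1763/60 = 184.6 rad/s
τ = P_out/ω = 5594/184.6 = 30.3 N·m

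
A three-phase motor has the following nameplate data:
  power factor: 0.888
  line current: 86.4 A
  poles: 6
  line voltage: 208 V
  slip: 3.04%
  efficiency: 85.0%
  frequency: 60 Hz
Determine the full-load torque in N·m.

193 N·m

P_in = √3·V·I·cosφ = 1.732 × 208 × 86.4 × 0.888 = 27640 W
P_out = η·P_in = 0.85 × 27640 = 23494 W
n_s = 120×60/6 = 1200 rpm; n = 1200×(1−0.0304) = 1164 rpm
ω = 2π×1164/60 = 121.9 rad/s
τ = P_out/ω = 23494/121.9 = 193 N·m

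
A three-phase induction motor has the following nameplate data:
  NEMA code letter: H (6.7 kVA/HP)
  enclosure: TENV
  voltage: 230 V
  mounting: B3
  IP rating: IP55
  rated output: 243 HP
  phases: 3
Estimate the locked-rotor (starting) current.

4090 A

S_LR = 6.7 × 243 = 1628.1 kVA
I_LR = S_LR/(√3·V_L) = 1628100/(1.732×230) = 4090 A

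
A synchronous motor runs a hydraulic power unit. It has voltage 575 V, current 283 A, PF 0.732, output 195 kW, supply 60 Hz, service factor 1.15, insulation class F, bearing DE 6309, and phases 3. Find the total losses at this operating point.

P_in = √3·V·I·cosφ = 1.732×575×283×0.732 = 206307 W
P_out = 195000 W
Losses = P_in − P_out = 206307 − 195000 = 11307 W

11.3 kW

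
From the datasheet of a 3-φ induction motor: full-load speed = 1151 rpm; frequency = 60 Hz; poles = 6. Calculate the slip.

4.08 %

n_s = 120f/p = 120×60/6 = 1200 rpm
s = (n_s − n)/n_s = (1200 − 1151)/1200 = 0.0408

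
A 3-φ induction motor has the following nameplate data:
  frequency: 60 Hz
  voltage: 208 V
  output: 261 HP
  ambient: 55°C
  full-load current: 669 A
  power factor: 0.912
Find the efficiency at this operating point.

88.6 %

P_out = 261 × 746 = 194706 W
P_in = √3·V_L·I_L·cosφ = 1.732 × 208 × 669 × 0.912 = 219802 W
η = P_out / P_in = 194706 / 219802 = 0.886 = 88.6%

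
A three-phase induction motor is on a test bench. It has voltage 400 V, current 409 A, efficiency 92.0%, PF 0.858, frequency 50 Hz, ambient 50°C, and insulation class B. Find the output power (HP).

300 HP

P_in = √3·V·I·cosφ = 1.732 × 400 × 409 × 0.858 = 243119 W
P_out = η·P_in = 0.92 × 243119 = 223669 W
= 223669/746 = 300 HP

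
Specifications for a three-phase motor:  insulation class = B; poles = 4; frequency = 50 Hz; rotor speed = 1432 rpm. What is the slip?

4.5 %

n_s = 120f/p = 120×50/4 = 1500 rpm
s = (n_s − n)/n_s = (1500 − 1432)/1500 = 0.0453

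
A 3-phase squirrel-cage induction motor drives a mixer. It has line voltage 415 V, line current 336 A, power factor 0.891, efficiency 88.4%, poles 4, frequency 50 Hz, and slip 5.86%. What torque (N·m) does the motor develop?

P_in = √3·V·I·cosφ = 1.732 × 415 × 336 × 0.891 = 215185 W
P_out = η·P_in = 0.884 × 215185 = 190224 W
n_s = 120×50/4 = 1500 rpm; n = 1500×(1−0.0586) = 1412 rpm
ω = 2π×1412/60 = 147.9 rad/s
τ = P_out/ω = 190224/147.9 = 1290 N·m

1290 N·m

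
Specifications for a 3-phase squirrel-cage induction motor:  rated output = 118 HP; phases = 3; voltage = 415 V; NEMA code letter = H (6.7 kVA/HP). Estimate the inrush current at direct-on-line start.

S_LR = 6.7 × 118 = 790.6 kVA
I_LR = S_LR/(√3·V_L) = 790600/(1.732×415) = 1100 A

1100 A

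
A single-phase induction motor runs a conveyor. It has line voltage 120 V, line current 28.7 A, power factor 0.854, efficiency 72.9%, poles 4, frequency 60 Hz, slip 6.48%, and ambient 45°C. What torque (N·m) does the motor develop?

12.2 N·m

P_in = V·I·cosφ = 120 × 28.7 × 0.854 = 2941 W
P_out = η·P_in = 0.729 × 2941 = 2144 W
n_s = 120×60/4 = 1800 rpm; n = 1800×(1−0.0648) = 1683 rpm
ω = 2π×1683/60 = 176.2 rad/s
τ = P_out/ω = 2144/176.2 = 12.2 N·m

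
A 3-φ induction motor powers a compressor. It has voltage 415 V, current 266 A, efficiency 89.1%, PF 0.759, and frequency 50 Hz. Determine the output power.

129 kW

P_in = √3·V·I·cosφ = 1.732 × 415 × 266 × 0.759 = 145117 W
P_out = η·P_in = 0.891 × 145117 = 129299 W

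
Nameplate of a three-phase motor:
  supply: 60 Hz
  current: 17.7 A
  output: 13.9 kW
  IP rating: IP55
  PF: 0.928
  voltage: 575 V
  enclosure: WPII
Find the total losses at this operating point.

P_in = √3·V·I·cosφ = 1.732×575×17.7×0.928 = 16358 W
P_out = 13900 W
Losses = P_in − P_out = 16358 − 13900 = 2458 W

2460 W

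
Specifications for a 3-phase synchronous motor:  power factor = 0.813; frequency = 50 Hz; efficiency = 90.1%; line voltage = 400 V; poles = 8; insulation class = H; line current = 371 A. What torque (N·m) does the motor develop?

2400 N·m

P_in = √3·V·I·cosφ = 1.732 × 400 × 371 × 0.813 = 208964 W
P_out = η·P_in = 0.901 × 208964 = 188277 W
n = n_s = 120×50/8 = 750 rpm (synchronous)
ω = 2π×750/60 = 78.54 rad/s
τ = P_out/ω = 188277/78.54 = 2400 N·m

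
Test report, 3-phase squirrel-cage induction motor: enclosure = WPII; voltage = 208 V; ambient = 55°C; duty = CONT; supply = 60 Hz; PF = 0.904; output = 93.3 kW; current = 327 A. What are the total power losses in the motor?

P_in = √3·V·I·cosφ = 1.732×208×327×0.904 = 106495 W
P_out = 93300 W
Losses = P_in − P_out = 106495 − 93300 = 13195 W

13.2 kW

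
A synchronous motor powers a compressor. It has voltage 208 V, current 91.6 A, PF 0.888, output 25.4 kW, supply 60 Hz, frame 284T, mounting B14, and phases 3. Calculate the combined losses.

P_in = √3·V·I·cosφ = 1.732×208×91.6×0.888 = 29304 W
P_out = 25400 W
Losses = P_in − P_out = 29304 − 25400 = 3904 W

3.9 kW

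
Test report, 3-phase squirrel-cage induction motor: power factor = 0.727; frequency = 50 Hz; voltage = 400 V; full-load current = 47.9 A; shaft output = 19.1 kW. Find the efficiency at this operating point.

79.2 %

P_out = 19.1 kW = 19100 W
P_in = √3·V_L·I_L·cosφ = 1.732 × 400 × 47.9 × 0.727 = 24126 W
η = P_out / P_in = 19100 / 24126 = 0.792 = 79.2%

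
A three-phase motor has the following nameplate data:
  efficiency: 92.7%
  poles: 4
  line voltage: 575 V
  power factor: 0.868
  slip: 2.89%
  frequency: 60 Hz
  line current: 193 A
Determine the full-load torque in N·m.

845 N·m

P_in = √3·V·I·cosφ = 1.732 × 575 × 193 × 0.868 = 166837 W
P_out = η·P_in = 0.927 × 166837 = 154658 W
n_s = 120×60/4 = 1800 rpm; n = 1800×(1−0.0289) = 1748 rpm
ω = 2π×1748/60 = 183.1 rad/s
τ = P_out/ω = 154658/183.1 = 845 N·m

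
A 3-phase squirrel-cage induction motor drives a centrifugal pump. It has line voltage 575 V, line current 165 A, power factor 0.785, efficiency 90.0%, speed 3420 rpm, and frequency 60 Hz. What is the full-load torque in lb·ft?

239 lb·ft

P_in = √3·V·I·cosφ = 1.732 × 575 × 165 × 0.785 = 128994 W
P_out = η·P_in = 0.9 × 128994 = 116095 W
n = 3420 rpm
ω = 2π×3420/60 = 358.1 rad/s
τ = P_out/ω = 116095/358.1 = 324.2 N·m
In lb·ft: 324.2/1.356 = 239 lb·ft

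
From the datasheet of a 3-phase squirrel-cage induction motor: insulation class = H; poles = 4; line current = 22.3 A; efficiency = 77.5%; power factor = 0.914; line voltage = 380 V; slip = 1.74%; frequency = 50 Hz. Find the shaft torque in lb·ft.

49.7 lb·ft

P_in = √3·V·I·cosφ = 1.732 × 380 × 22.3 × 0.914 = 13415 W
P_out = η·P_in = 0.775 × 13415 = 10397 W
n_s = 120×50/4 = 1500 rpm; n = 1500×(1−0.0174) = 1474 rpm
ω = 2π×1474/60 = 154.4 rad/s
τ = P_out/ω = 10397/154.4 = 67.34 N·m
In lb·ft: 67.34/1.356 = 49.7 lb·ft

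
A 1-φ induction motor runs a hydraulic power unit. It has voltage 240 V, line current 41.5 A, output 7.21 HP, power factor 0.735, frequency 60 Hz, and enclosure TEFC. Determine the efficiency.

73.5 %

P_out = 7.21 × 746 = 5379 W
P_in = V·I·cosφ = 240 × 41.5 × 0.735 = 7321 W
η = P_out / P_in = 5379 / 7321 = 0.735 = 73.5%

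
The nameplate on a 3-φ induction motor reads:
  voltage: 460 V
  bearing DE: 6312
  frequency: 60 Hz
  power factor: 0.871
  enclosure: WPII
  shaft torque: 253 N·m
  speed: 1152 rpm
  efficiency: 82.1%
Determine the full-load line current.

53.6 A

ω = 2π×1152/60 = 120.6 rad/s; P_out = τω = 253 × 120.6 = 30512 W
P_in = P_out / η = 30512 / 0.821 = 37164 W
I_L = P_in / (√3·V_L·cosφ) = 37164 / (1.732 × 460 × 0.871) = 53.6 A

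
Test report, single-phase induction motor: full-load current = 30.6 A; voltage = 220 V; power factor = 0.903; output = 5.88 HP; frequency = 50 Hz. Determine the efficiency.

P_out = 5.88 × 746 = 4386 W
P_in = V·I·cosφ = 220 × 30.6 × 0.903 = 6079 W
η = P_out / P_in = 4386 / 6079 = 0.722 = 72.2%

72.2 %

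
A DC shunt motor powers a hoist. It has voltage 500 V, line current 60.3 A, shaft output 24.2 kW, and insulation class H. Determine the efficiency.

80.3 %

P_out = 24.2 kW = 24200 W
P_in = V·I = 500 × 60.3 = 30150 W
η = P_out / P_in = 24200 / 30150 = 0.803 = 80.3%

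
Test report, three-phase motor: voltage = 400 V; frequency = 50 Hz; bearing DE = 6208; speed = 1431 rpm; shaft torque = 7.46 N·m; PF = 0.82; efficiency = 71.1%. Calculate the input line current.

2.77 A

ω = 2π×1431/60 = 149.9 rad/s; P_out = τω = 7.46 × 149.9 = 1118 W
P_in = P_out / η = 1118 / 0.711 = 1572 W
I_L = P_in / (√3·V_L·cosφ) = 1572 / (1.732 × 400 × 0.82) = 2.77 A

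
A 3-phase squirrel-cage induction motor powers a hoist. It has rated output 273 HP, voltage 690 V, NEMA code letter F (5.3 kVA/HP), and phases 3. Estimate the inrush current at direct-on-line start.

1210 A

S_LR = 5.3 × 273 = 1446.9 kVA
I_LR = S_LR/(√3·V_L) = 1446900/(1.732×690) = 1210 A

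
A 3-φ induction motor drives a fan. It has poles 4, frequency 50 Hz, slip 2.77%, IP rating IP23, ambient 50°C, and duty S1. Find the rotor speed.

n_s = 120f/p = 120×50/4 = 1500 rpm
n = n_s(1 − s) = 1500 × (1 − 0.0277) = 1458 rpm

1458 rpm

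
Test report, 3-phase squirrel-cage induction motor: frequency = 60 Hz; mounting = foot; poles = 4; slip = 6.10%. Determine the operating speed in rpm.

1690 rpm

n_s = 120f/p = 120×60/4 = 1800 rpm
n = n_s(1 − s) = 1800 × (1 − 0.061) = 1690 rpm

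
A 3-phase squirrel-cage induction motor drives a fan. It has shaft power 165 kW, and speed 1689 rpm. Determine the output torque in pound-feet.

688 lb·ft

ω = 2π × 1689/60 = 176.9 rad/s
τ = P/ω = 165000/176.9 = 932.7 N·m
In lb·ft: 932.7/1.356 = 688 lb·ft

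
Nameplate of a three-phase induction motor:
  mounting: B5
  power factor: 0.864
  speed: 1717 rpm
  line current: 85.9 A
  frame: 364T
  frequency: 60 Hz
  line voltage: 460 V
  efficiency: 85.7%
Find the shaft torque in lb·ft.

208 lb·ft

P_in = √3·V·I·cosφ = 1.732 × 460 × 85.9 × 0.864 = 59131 W
P_out = η·P_in = 0.857 × 59131 = 50675 W
n = 1717 rpm
ω = 2π×1717/60 = 179.8 rad/s
τ = P_out/ω = 50675/179.8 = 281.8 N·m
In lb·ft: 281.8/1.356 = 208 lb·ft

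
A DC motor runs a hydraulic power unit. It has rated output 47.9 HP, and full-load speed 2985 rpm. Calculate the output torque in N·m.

114 N·m

P_out = 47.9 × 746 = 35733 W
ω = 2π × 2985/60 = 312.6 rad/s
τ = P_out/ω = 35733/312.6 = 114 N·m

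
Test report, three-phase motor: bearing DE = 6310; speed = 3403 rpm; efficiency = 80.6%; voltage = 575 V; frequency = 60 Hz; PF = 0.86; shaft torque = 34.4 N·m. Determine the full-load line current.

17.8 A

ω = 2π×3403/60 = 356.4 rad/s; P_out = τω = 34.4 × 356.4 = 12260 W
P_in = P_out / η = 12260 / 0.806 = 15211 W
I_L = P_in / (√3·V_L·cosφ) = 15211 / (1.732 × 575 × 0.86) = 17.8 A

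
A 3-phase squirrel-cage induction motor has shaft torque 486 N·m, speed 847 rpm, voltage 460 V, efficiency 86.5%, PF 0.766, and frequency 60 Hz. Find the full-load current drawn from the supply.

81.7 A

ω = 2π×847/60 = 88.7 rad/s; P_out = τω = 486 × 88.7 = 43108 W
P_in = P_out / η = 43108 / 0.865 = 49836 W
I_L = P_in / (√3·V_L·cosφ) = 49836 / (1.732 × 460 × 0.766) = 81.7 A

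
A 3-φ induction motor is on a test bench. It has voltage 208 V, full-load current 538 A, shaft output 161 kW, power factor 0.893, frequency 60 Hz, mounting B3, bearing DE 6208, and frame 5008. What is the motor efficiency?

93.0 %

P_out = 161 kW = 161000 W
P_in = √3·V_L·I_L·cosφ = 1.732 × 208 × 538 × 0.893 = 173079 W
η = P_out / P_in = 161000 / 173079 = 0.930 = 93.0%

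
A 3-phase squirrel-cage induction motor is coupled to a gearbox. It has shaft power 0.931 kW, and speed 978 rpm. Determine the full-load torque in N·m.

ω = 2π × 978/60 = 102.4 rad/s
τ = P/ω = 931/102.4 = 9.09 N·m

9.09 N·m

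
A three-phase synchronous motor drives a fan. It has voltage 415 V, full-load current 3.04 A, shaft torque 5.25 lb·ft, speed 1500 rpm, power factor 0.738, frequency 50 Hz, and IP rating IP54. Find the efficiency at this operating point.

τ = 5.25 lb·ft × 1.356 = 7.119 N·m
ω = 2π × 1500/60 = 157.1 rad/s; P_out = τω = 7.119 × 157.1 = 1118 W
P_in = √3·V_L·I_L·cosφ = 1.732 × 415 × 3.04 × 0.738 = 1613 W
η = P_out / P_in = 1118 / 1613 = 0.693 = 69.3%

69.3 %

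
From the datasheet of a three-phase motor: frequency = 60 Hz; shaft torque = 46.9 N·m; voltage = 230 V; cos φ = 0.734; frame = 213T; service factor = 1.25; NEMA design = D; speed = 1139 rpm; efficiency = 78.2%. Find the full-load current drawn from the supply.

ω = 2π×1139/60 = 119.3 rad/s; P_out = τω = 46.9 × 119.3 = 5595 W
P_in = P_out / η = 5595 / 0.782 = 7155 W
I_L = P_in / (√3·V_L·cosφ) = 7155 / (1.732 × 230 × 0.734) = 24.5 A

24.5 A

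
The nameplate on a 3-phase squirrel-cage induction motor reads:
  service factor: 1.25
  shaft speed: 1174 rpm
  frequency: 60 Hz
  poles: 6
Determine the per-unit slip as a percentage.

2.2 %

n_s = 120f/p = 120×60/6 = 1200 rpm
s = (n_s − n)/n_s = (1200 − 1174)/1200 = 0.0217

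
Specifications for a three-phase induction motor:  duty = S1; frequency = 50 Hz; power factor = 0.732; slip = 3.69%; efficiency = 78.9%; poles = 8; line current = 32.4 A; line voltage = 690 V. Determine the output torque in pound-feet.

218 lb·ft

P_in = √3·V·I·cosφ = 1.732 × 690 × 32.4 × 0.732 = 28343 W
P_out = η·P_in = 0.789 × 28343 = 22363 W
n_s = 120×50/8 = 750 rpm; n = 750×(1−0.0369) = 722 rpm
ω = 2π×722/60 = 75.61 rad/s
τ = P_out/ω = 22363/75.61 = 295.8 N·m
In lb·ft: 295.8/1.356 = 218 lb·ft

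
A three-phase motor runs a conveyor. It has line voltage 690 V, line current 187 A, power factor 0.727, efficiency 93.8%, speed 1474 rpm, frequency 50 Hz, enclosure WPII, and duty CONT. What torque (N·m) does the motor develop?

P_in = √3·V·I·cosφ = 1.732 × 690 × 187 × 0.727 = 162470 W
P_out = η·P_in = 0.938 × 162470 = 152397 W
n = 1474 rpm
ω = 2π×1474/60 = 154.4 rad/s
τ = P_out/ω = 152397/154.4 = 987 N·m

987 N·m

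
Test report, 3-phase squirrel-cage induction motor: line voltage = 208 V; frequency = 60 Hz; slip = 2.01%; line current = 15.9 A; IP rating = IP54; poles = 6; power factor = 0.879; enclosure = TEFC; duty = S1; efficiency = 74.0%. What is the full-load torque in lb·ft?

P_in = √3·V·I·cosφ = 1.732 × 208 × 15.9 × 0.879 = 5035 W
P_out = η·P_in = 0.74 × 5035 = 3726 W
n_s = 120×60/6 = 1200 rpm; n = 1200×(1−0.0201) = 1176 rpm
ω = 2π×1176/60 = 123.2 rad/s
τ = P_out/ω = 3726/123.2 = 30.24 N·m
In lb·ft: 30.24/1.356 = 22.3 lb·ft

22.3 lb·ft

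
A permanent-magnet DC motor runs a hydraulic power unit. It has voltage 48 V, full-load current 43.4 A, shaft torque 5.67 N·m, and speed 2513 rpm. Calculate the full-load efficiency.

ω = 2π × 2513/60 = 263.2 rad/s; P_out = τω = 5.67 × 263.2 = 1492 W
P_in = V·I = 48 × 43.4 = 2083 W
η = P_out / P_in = 1492 / 2083 = 0.716 = 71.6%

71.6 %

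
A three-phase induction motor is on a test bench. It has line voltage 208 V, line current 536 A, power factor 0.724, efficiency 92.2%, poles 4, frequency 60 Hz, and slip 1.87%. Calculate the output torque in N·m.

P_in = √3·V·I·cosφ = 1.732 × 208 × 536 × 0.724 = 139802 W
P_out = η·P_in = 0.922 × 139802 = 128897 W
n_s = 120×60/4 = 1800 rpm; n = 1800×(1−0.0187) = 1766 rpm
ω = 2π×1766/60 = 184.9 rad/s
τ = P_out/ω = 128897/184.9 = 697 N·m

697 N·m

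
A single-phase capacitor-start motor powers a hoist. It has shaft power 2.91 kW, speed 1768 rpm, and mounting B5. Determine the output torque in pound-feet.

11.6 lb·ft

ω = 2π × 1768/60 = 185.1 rad/s
τ = P/ω = 2910/185.1 = 15.72 N·m
In lb·ft: 15.72/1.356 = 11.6 lb·ft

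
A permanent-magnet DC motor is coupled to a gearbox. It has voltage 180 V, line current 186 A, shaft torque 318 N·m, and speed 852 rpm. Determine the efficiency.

84.7 %

ω = 2π × 852/60 = 89.22 rad/s; P_out = τω = 318 × 89.22 = 28372 W
P_in = V·I = 180 × 186 = 33480 W
η = P_out / P_in = 28372 / 33480 = 0.847 = 84.7%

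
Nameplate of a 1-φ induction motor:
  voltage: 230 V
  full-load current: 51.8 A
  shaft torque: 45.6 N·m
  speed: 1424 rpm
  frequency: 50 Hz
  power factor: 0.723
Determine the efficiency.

78.9 %

ω = 2π × 1424/60 = 149.1 rad/s; P_out = τω = 45.6 × 149.1 = 6799 W
P_in = V·I·cosφ = 230 × 51.8 × 0.723 = 8614 W
η = P_out / P_in = 6799 / 8614 = 0.789 = 78.9%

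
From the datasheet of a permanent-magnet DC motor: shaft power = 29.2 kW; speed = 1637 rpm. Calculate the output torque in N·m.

ω = 2π × 1637/60 = 171.4 rad/s
τ = P/ω = 29200/171.4 = 170 N·m

170 N·m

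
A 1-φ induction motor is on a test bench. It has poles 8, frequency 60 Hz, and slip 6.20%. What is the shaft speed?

n_s = 120f/p = 120×60/8 = 900 rpm
n = n_s(1 − s) = 900 × (1 − 0.062) = 844 rpm

844 rpm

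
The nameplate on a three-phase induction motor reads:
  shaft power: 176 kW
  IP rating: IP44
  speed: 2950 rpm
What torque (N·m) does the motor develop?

570 N·m

ω = 2π × 2950/60 = 308.9 rad/s
τ = P/ω = 176000/308.9 = 570 N·m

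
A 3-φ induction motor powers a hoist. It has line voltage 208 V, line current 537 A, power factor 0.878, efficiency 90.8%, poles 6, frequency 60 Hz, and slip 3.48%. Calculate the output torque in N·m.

P_in = √3·V·I·cosφ = 1.732 × 208 × 537 × 0.878 = 169856 W
P_out = η·P_in = 0.908 × 169856 = 154229 W
n_s = 120×60/6 = 1200 rpm; n = 1200×(1−0.0348) = 1158 rpm
ω = 2π×1158/60 = 121.3 rad/s
τ = P_out/ω = 154229/121.3 = 1270 N·m

1270 N·m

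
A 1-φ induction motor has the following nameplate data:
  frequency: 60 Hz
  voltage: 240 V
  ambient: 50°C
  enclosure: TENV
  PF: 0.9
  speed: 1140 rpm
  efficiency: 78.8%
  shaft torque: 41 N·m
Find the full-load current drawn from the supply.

28.8 A

ω = 2π×1140/60 = 119.4 rad/s; P_out = τω = 41 × 119.4 = 4895 W
P_in = P_out / η = 4895 / 0.788 = 6212 W
I = P_in / (V·cosφ) = 6212 / (240 × 0.9) = 28.8 A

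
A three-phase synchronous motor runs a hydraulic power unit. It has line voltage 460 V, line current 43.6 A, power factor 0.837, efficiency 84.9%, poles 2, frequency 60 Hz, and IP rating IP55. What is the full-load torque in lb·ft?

48.3 lb·ft

P_in = √3·V·I·cosφ = 1.732 × 460 × 43.6 × 0.837 = 29075 W
P_out = η·P_in = 0.849 × 29075 = 24685 W
n = n_s = 120×60/2 = 3600 rpm (synchronous)
ω = 2π×3600/60 = 377 rad/s
τ = P_out/ω = 24685/377 = 65.48 N·m
In lb·ft: 65.48/1.356 = 48.3 lb·ft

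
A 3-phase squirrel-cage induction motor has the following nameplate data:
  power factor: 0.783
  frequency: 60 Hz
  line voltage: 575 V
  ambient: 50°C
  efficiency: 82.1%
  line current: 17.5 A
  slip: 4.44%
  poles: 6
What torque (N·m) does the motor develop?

93.3 N·m

P_in = √3·V·I·cosφ = 1.732 × 575 × 17.5 × 0.783 = 13646 W
P_out = η·P_in = 0.821 × 13646 = 11203 W
n_s = 120×60/6 = 1200 rpm; n = 1200×(1−0.0444) = 1147 rpm
ω = 2π×1147/60 = 120.1 rad/s
τ = P_out/ω = 11203/120.1 = 93.3 N·m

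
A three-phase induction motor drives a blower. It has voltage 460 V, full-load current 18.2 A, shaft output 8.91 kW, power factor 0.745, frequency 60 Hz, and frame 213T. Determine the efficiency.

82.5 %

P_out = 8.91 kW = 8910 W
P_in = √3·V_L·I_L·cosφ = 1.732 × 460 × 18.2 × 0.745 = 10803 W
η = P_out / P_in = 8910 / 10803 = 0.825 = 82.5%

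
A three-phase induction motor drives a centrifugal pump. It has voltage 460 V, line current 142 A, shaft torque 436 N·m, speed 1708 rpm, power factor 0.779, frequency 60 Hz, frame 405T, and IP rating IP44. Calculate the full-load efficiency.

88.5 %

ω = 2π × 1708/60 = 178.9 rad/s; P_out = τω = 436 × 178.9 = 78000 W
P_in = √3·V_L·I_L·cosφ = 1.732 × 460 × 142 × 0.779 = 88132 W
η = P_out / P_in = 78000 / 88132 = 0.885 = 88.5%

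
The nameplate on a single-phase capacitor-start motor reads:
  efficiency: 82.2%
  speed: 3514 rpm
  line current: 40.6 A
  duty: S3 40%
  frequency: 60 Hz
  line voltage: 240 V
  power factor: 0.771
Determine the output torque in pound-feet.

P_in = V·I·cosφ = 240 × 40.6 × 0.771 = 7513 W
P_out = η·P_in = 0.822 × 7513 = 6176 W
n = 3514 rpm
ω = 2π×3514/60 = 368 rad/s
τ = P_out/ω = 6176/368 = 16.78 N·m
In lb·ft: 16.78/1.356 = 12.4 lb·ft

12.4 lb·ft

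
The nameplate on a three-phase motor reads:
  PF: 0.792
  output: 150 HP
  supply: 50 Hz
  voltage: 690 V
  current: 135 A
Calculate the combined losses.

P_in = √3·V·I·cosφ = 1.732×690×135×0.792 = 127778 W
P_out = 150×746 = 111900 W
Losses = P_in − P_out = 127778 − 111900 = 15878 W

15900 W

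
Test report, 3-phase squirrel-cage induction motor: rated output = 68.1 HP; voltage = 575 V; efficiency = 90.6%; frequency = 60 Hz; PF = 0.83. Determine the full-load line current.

P_out = 68.1 × 746 = 50803 W
P_in = P_out / η = 50803 / 0.906 = 56074 W
I_L = P_in / (√3·V_L·cosφ) = 56074 / (1.732 × 575 × 0.83) = 67.8 A

67.8 A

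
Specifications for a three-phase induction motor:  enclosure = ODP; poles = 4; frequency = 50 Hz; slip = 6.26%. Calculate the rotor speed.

n_s = 120f/p = 120×50/4 = 1500 rpm
n = n_s(1 − s) = 1500 × (1 − 0.0626) = 1406 rpm

1406 rpm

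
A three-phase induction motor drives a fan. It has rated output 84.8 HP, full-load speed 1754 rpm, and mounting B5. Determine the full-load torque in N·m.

P_out = 84.8 × 746 = 63261 W
ω = 2π × 1754/60 = 183.7 rad/s
τ = P_out/ω = 63261/183.7 = 344 N·m

344 N·m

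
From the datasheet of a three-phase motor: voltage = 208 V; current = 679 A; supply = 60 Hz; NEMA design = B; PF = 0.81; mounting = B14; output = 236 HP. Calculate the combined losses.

22100 W

P_in = √3·V·I·cosφ = 1.732×208×679×0.81 = 198137 W
P_out = 236×746 = 176056 W
Losses = P_in − P_out = 198137 − 176056 = 22081 W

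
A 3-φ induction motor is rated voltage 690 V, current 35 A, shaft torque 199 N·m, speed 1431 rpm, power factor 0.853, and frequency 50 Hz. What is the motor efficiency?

83.6 %

ω = 2π × 1431/60 = 149.9 rad/s; P_out = τω = 199 × 149.9 = 29830 W
P_in = √3·V_L·I_L·cosφ = 1.732 × 690 × 35 × 0.853 = 35679 W
η = P_out / P_in = 29830 / 35679 = 0.836 = 83.6%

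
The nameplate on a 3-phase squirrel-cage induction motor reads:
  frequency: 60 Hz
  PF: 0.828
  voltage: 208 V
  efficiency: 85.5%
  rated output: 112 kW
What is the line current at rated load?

439 A

P_out = 112 kW = 112000 W
P_in = P_out / η = 112000 / 0.855 = 130994 W
I_L = P_in / (√3·V_L·cosφ) = 130994 / (1.732 × 208 × 0.828) = 439 A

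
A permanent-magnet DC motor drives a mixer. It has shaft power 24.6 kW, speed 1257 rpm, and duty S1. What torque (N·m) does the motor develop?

187 N·m

ω = 2π × 1257/60 = 131.6 rad/s
τ = P/ω = 24600/131.6 = 187 N·m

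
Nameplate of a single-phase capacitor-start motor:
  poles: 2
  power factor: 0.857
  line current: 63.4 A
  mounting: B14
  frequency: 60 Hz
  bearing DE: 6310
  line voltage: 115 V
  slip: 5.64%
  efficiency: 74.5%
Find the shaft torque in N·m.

P_in = V·I·cosφ = 115 × 63.4 × 0.857 = 6248 W
P_out = η·P_in = 0.745 × 6248 = 4655 W
n_s = 120×60/2 = 3600 rpm; n = 3600×(1−0.0564) = 3397 rpm
ω = 2π×3397/60 = 355.7 rad/s
τ = P_out/ω = 4655/355.7 = 13.1 N·m

13.1 N·m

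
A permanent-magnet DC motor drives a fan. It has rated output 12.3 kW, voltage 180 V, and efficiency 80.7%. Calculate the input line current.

84.7 A

P_out = 12.3 kW = 12300 W
P_in = P_out / η = 12300 / 0.807 = 15242 W
I = P_in / V = 15242 / 180 = 84.7 A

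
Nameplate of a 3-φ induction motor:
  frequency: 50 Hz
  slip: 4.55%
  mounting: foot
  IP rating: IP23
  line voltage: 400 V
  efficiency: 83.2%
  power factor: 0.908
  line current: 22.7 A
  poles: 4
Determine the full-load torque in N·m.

P_in = √3·V·I·cosφ = 1.732 × 400 × 22.7 × 0.908 = 14280 W
P_out = η·P_in = 0.832 × 14280 = 11881 W
n_s = 120×50/4 = 1500 rpm; n = 1500×(1−0.0455) = 1432 rpm
ω = 2π×1432/60 = 150 rad/s
τ = P_out/ω = 11881/150 = 79.2 N·m

79.2 N·m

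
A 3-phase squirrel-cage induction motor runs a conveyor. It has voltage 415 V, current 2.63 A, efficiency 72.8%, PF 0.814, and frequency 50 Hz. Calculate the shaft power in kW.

P_in = √3·V·I·cosφ = 1.732 × 415 × 2.63 × 0.814 = 1539 W
P_out = η·P_in = 0.728 × 1539 = 1120 W

1.12 kW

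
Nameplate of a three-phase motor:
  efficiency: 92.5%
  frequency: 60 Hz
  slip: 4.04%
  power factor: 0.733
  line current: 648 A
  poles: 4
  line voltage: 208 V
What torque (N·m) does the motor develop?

875 N·m

P_in = √3·V·I·cosφ = 1.732 × 208 × 648 × 0.733 = 171116 W
P_out = η·P_in = 0.925 × 171116 = 158282 W
n_s = 120×60/4 = 1800 rpm; n = 1800×(1−0.0404) = 1727 rpm
ω = 2π×1727/60 = 180.9 rad/s
τ = P_out/ω = 158282/180.9 = 875 N·m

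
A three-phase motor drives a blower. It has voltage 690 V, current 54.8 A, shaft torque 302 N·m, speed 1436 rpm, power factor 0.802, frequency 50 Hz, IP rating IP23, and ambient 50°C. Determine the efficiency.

ω = 2π × 1436/60 = 150.4 rad/s; P_out = τω = 302 × 150.4 = 45421 W
P_in = √3·V_L·I_L·cosφ = 1.732 × 690 × 54.8 × 0.802 = 52523 W
η = P_out / P_in = 45421 / 52523 = 0.865 = 86.5%

86.5 %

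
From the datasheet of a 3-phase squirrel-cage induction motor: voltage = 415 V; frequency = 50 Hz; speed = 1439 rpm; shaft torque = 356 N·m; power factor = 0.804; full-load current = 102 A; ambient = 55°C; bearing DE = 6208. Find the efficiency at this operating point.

91.0 %

ω = 2π × 1439/60 = 150.7 rad/s; P_out = τω = 356 × 150.7 = 53649 W
P_in = √3·V_L·I_L·cosφ = 1.732 × 415 × 102 × 0.804 = 58946 W
η = P_out / P_in = 53649 / 58946 = 0.910 = 91.0%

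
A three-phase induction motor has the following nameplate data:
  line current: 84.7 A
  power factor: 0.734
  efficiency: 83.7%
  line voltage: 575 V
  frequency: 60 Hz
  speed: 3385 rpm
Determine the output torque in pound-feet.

P_in = √3·V·I·cosφ = 1.732 × 575 × 84.7 × 0.734 = 61915 W
P_out = η·P_in = 0.837 × 61915 = 51823 W
n = 3385 rpm
ω = 2π×3385/60 = 354.5 rad/s
τ = P_out/ω = 51823/354.5 = 146.2 N·m
In lb·ft: 146.2/1.356 = 108 lb·ft

108 lb·ft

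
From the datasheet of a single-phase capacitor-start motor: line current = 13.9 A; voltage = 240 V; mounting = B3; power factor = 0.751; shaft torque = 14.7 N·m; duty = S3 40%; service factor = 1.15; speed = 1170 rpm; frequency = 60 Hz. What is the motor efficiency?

71.9 %

ω = 2π × 1170/60 = 122.5 rad/s; P_out = τω = 14.7 × 122.5 = 1801 W
P_in = V·I·cosφ = 240 × 13.9 × 0.751 = 2505 W
η = P_out / P_in = 1801 / 2505 = 0.719 = 71.9%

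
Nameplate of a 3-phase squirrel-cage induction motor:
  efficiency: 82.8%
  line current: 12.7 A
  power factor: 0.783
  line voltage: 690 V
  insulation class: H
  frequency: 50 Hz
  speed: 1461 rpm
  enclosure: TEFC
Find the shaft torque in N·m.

64.3 N·m

P_in = √3·V·I·cosφ = 1.732 × 690 × 12.7 × 0.783 = 11884 W
P_out = η·P_in = 0.828 × 11884 = 9840 W
n = 1461 rpm
ω = 2π×1461/60 = 153 rad/s
τ = P_out/ω = 9840/153 = 64.3 N·m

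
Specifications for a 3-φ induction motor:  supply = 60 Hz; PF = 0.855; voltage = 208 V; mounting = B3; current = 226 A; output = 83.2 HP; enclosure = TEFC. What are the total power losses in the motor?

P_in = √3·V·I·cosφ = 1.732×208×226×0.855 = 69612 W
P_out = 83.2×746 = 62067 W
Losses = P_in − P_out = 69612 − 62067 = 7545 W

7550 W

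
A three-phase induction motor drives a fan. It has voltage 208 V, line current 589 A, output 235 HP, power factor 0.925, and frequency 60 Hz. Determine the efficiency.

89.3 %

P_out = 235 × 746 = 175310 W
P_in = √3·V_L·I_L·cosφ = 1.732 × 208 × 589 × 0.925 = 196276 W
η = P_out / P_in = 175310 / 196276 = 0.893 = 89.3%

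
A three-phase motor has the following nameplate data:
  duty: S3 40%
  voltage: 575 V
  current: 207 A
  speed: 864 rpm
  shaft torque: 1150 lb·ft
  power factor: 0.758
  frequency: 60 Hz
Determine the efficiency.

τ = 1150 lb·ft × 1.356 = 1559 N·m
ω = 2π × 864/60 = 90.48 rad/s; P_out = τω = 1559 × 90.48 = 141058 W
P_in = √3·V_L·I_L·cosφ = 1.732 × 575 × 207 × 0.758 = 156263 W
η = P_out / P_in = 141058 / 156263 = 0.903 = 90.3%

90.3 %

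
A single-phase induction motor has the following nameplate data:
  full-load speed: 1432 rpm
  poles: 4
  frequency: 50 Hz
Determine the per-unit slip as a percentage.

n_s = 120f/p = 120×50/4 = 1500 rpm
s = (n_s − n)/n_s = (1500 − 1432)/1500 = 0.0453

4.53 %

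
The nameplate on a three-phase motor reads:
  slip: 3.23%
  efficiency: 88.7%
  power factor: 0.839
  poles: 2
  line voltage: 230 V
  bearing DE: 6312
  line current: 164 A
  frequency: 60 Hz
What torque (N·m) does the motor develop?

P_in = √3·V·I·cosφ = 1.732 × 230 × 164 × 0.839 = 54813 W
P_out = η·P_in = 0.887 × 54813 = 48619 W
n_s = 120×60/2 = 3600 rpm; n = 3600×(1−0.0323) = 3484 rpm
ω = 2π×3484/60 = 364.8 rad/s
τ = P_out/ω = 48619/364.8 = 133 N·m

133 N·m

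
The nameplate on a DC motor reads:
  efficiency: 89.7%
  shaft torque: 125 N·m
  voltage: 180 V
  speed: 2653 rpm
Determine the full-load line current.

ω = 2π×2653/60 = 277.8 rad/s; P_out = τω = 125 × 277.8 = 34725 W
P_in = P_out / η = 34725 / 0.897 = 38712 W
I = P_in / V = 38712 / 180 = 215 A

215 A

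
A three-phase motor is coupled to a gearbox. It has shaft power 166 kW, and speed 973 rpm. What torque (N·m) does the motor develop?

1630 N·m

ω = 2π × 973/60 = 101.9 rad/s
τ = P/ω = 166000/101.9 = 1630 N·m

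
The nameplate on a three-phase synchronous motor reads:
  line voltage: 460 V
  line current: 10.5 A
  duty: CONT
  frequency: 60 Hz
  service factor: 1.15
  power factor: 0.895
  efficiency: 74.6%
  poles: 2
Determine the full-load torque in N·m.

P_in = √3·V·I·cosφ = 1.732 × 460 × 10.5 × 0.895 = 7487 W
P_out = η·P_in = 0.746 × 7487 = 5585 W
n = n_s = 120×60/2 = 3600 rpm (synchronous)
ω = 2π×3600/60 = 377 rad/s
τ = P_out/ω = 5585/377 = 14.8 N·m

14.8 N·m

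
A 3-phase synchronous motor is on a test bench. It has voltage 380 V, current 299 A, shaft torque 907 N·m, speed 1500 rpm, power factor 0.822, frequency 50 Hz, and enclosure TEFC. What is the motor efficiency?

88.1 %

ω = 2π × 1500/60 = 157.1 rad/s; P_out = τω = 907 × 157.1 = 142490 W
P_in = √3·V_L·I_L·cosφ = 1.732 × 380 × 299 × 0.822 = 161761 W
η = P_out / P_in = 142490 / 161761 = 0.881 = 88.1%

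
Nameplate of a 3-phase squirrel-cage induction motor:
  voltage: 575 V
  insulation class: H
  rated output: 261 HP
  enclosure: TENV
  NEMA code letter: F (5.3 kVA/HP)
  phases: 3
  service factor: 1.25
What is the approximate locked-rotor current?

S_LR = 5.3 × 261 = 1383.3 kVA
I_LR = S_LR/(√3·V_L) = 1383300/(1.732×575) = 1390 A

1390 A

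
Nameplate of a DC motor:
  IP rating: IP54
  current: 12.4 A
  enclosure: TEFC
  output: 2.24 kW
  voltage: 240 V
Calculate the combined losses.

736 W

P_in = V·I = 240×12.4 = 2976 W
P_out = 2240 W
Losses = P_in − P_out = 2976 − 2240 = 736 W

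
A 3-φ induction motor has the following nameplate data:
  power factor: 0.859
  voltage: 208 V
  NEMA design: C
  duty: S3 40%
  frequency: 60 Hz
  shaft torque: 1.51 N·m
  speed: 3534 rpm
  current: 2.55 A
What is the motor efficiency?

ω = 2π × 3534/60 = 370.1 rad/s; P_out = τω = 1.51 × 370.1 = 559 W
P_in = √3·V_L·I_L·cosφ = 1.732 × 208 × 2.55 × 0.859 = 789 W
η = P_out / P_in = 559 / 789 = 0.708 = 70.8%

70.8 %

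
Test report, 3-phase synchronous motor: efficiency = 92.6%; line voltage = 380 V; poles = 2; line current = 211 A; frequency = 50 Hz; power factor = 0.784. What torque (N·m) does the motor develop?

321 N·m

P_in = √3·V·I·cosφ = 1.732 × 380 × 211 × 0.784 = 108875 W
P_out = η·P_in = 0.926 × 108875 = 100818 W
n = n_s = 120×50/2 = 3000 rpm (synchronous)
ω = 2π×3000/60 = 314.2 rad/s
τ = P_out/ω = 100818/314.2 = 321 N·m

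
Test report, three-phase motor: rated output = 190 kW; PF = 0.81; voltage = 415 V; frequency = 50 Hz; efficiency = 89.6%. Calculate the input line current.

364 A

P_out = 190 kW = 190000 W
P_in = P_out / η = 190000 / 0.896 = 212054 W
I_L = P_in / (√3·V_L·cosφ) = 212054 / (1.732 × 415 × 0.81) = 364 A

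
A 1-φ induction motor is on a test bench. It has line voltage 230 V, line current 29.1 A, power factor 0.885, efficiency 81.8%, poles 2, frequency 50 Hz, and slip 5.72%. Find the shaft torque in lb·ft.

P_in = V·I·cosφ = 230 × 29.1 × 0.885 = 5923 W
P_out = η·P_in = 0.818 × 5923 = 4845 W
n_s = 120×50/2 = 3000 rpm; n = 3000×(1−0.0572) = 2828 rpm
ω = 2π×2828/60 = 296.1 rad/s
τ = P_out/ω = 4845/296.1 = 16.36 N·m
In lb·ft: 16.36/1.356 = 12.1 lb·ft

12.1 lb·ft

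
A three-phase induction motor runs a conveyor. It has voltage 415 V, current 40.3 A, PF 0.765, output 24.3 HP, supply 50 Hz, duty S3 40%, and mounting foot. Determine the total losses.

4030 W

P_in = √3·V·I·cosφ = 1.732×415×40.3×0.765 = 22160 W
P_out = 24.3×746 = 18128 W
Losses = P_in − P_out = 22160 − 18128 = 4032 W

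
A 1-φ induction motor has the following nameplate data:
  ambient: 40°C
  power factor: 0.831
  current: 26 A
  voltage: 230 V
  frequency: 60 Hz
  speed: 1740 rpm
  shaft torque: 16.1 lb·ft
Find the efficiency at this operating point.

τ = 16.1 lb·ft × 1.356 = 21.83 N·m
ω = 2π × 1740/60 = 182.2 rad/s; P_out = τω = 21.83 × 182.2 = 3977 W
P_in = V·I·cosφ = 230 × 26 × 0.831 = 4969 W
η = P_out / P_in = 3977 / 4969 = 0.800 = 80.0%

80.0 %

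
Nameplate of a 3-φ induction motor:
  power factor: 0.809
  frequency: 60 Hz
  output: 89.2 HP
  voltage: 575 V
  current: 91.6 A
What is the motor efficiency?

90.2 %

P_out = 89.2 × 746 = 66543 W
P_in = √3·V_L·I_L·cosφ = 1.732 × 575 × 91.6 × 0.809 = 73801 W
η = P_out / P_in = 66543 / 73801 = 0.902 = 90.2%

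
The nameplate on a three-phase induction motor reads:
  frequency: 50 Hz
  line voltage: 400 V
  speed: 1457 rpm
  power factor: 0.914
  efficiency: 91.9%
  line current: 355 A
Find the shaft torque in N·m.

1350 N·m

P_in = √3·V·I·cosφ = 1.732 × 400 × 355 × 0.914 = 224793 W
P_out = η·P_in = 0.919 × 224793 = 206585 W
n = 1457 rpm
ω = 2π×1457/60 = 152.6 rad/s
τ = P_out/ω = 206585/152.6 = 1350 N·m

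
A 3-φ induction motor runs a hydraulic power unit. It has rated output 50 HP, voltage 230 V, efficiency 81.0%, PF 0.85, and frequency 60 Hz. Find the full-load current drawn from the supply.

136 A

P_out = 50 × 746 = 37300 W
P_in = P_out / η = 37300 / 0.810 = 46049 W
I_L = P_in / (√3·V_L·cosφ) = 46049 / (1.732 × 230 × 0.85) = 136 A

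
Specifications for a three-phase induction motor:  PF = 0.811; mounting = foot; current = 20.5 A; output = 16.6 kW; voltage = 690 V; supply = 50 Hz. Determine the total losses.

P_in = √3·V·I·cosφ = 1.732×690×20.5×0.811 = 19869 W
P_out = 16600 W
Losses = P_in − P_out = 19869 − 16600 = 3269 W

3.27 kW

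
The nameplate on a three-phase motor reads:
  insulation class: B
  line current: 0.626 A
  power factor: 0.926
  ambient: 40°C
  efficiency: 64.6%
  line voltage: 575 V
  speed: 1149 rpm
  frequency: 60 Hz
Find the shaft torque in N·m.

3.1 N·m

P_in = √3·V·I·cosφ = 1.732 × 575 × 0.626 × 0.926 = 577 W
P_out = η·P_in = 0.646 × 577 = 373 W
n = 1149 rpm
ω = 2π×1149/60 = 120.3 rad/s
τ = P_out/ω = 373/120.3 = 3.1 N·m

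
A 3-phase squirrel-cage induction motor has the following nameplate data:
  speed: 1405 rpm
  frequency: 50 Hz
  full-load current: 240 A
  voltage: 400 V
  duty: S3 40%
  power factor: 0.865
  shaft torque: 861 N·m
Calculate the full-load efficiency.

ω = 2π × 1405/60 = 147.1 rad/s; P_out = τω = 861 × 147.1 = 126653 W
P_in = √3·V_L·I_L·cosφ = 1.732 × 400 × 240 × 0.865 = 143825 W
η = P_out / P_in = 126653 / 143825 = 0.881 = 88.1%

88.1 %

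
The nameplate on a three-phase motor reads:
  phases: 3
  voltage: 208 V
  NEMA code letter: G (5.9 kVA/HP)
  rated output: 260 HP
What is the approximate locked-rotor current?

4260 A

S_LR = 5.9 × 260 = 1534 kVA
I_LR = S_LR/(√3·V_L) = 1534000/(1.732×208) = 4260 A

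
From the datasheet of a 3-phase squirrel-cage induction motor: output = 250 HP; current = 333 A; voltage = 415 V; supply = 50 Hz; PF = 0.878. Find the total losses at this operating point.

P_in = √3·V·I·cosφ = 1.732×415×333×0.878 = 210153 W
P_out = 250×746 = 186500 W
Losses = P_in − P_out = 210153 − 186500 = 23653 W

23.7 kW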